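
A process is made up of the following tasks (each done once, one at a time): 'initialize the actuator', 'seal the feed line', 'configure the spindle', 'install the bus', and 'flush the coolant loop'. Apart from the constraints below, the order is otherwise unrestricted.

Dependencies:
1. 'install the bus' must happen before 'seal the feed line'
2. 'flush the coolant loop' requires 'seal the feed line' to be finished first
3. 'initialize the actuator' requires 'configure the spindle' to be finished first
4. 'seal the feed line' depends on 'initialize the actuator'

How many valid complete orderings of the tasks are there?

3

2 tasks have no prerequisites ('configure the spindle', 'install the bus'), so any of them could come first.
Enumerating by repeatedly choosing an available task (one whose prerequisites are all placed) gives 3 distinct complete orderings.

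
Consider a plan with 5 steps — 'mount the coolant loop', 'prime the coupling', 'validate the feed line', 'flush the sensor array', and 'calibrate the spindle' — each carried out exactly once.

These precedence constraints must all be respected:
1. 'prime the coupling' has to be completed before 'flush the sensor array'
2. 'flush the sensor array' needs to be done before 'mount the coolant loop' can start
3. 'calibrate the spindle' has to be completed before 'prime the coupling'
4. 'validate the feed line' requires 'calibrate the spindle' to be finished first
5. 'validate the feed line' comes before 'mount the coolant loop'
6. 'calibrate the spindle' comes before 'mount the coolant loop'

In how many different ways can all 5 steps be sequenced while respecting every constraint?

Only 'calibrate the spindle' has no prerequisites, so it must go first.
Systematically extending each partial ordering one step at a time and counting, there are 3 complete orderings.

3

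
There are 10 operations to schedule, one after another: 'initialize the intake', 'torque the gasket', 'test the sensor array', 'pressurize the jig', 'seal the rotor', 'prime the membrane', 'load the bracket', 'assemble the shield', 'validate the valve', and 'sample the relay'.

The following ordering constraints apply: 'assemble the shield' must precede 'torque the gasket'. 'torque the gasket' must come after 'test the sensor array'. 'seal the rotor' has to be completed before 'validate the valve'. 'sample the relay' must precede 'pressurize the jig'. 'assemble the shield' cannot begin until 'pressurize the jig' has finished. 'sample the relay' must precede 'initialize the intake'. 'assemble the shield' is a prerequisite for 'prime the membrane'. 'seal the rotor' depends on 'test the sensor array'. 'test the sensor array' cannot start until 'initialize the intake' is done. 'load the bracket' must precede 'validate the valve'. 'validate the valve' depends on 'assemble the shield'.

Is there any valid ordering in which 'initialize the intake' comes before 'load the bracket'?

Yes

The constraints leave 'initialize the intake' and 'load the bracket' unordered relative to each other; nothing requires 'load the bracket' earlier.
That means at least one valid schedule has 'initialize the intake' before 'load the bracket'.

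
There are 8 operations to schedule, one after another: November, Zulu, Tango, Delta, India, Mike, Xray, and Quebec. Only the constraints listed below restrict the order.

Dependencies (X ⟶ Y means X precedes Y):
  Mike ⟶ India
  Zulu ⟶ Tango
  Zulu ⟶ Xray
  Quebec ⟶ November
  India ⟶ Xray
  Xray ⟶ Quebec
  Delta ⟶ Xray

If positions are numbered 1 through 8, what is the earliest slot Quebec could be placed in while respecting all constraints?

Working backwards through the constraints from Quebec, its full set of required predecessors is Zulu, Delta, India, Mike, Xray — 5 of them.
With 5 mandatory predecessors, the earliest Quebec can sit is position 5+1 = 6, and placing just those 5 first achieves it.

6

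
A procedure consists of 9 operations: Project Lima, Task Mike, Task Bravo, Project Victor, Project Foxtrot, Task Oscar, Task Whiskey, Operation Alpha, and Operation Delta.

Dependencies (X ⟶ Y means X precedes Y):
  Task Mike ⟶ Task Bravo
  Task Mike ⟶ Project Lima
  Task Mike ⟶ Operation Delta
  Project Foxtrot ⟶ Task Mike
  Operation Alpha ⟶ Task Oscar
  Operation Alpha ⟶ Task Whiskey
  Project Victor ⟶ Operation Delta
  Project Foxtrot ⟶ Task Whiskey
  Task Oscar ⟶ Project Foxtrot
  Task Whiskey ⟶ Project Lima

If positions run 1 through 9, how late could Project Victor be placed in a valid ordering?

Following the constraints forward from Project Victor, its only required successor is Operation Delta.
With 1 mandatory successor out of 9 operations total, the latest slot for Project Victor is 9−1 = 8, and it's reachable by doing all non-successors before Project Victor.

8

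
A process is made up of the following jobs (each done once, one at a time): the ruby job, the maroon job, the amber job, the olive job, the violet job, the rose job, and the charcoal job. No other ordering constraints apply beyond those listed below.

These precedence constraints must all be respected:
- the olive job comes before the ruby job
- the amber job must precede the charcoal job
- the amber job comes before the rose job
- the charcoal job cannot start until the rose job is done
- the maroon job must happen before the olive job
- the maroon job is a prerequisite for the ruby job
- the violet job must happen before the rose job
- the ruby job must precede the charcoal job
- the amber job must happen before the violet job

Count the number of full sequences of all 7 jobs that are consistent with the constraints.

The jobs with no prerequisites are the maroon job, the amber job; any of them can be placed first.
Enumerating by repeatedly choosing an available job (one whose prerequisites are all placed) gives 20 distinct complete orderings.

20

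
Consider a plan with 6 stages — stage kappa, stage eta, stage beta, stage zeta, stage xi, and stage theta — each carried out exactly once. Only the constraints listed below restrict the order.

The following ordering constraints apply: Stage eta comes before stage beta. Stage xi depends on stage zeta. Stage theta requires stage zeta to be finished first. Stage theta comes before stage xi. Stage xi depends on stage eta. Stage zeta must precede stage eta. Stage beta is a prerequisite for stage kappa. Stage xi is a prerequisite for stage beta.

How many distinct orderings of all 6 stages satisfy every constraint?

Only stage zeta has no prerequisites, so it must go first.
Enumerating by repeatedly choosing an available stage (one whose prerequisites are all placed) gives 2 distinct complete orderings.

2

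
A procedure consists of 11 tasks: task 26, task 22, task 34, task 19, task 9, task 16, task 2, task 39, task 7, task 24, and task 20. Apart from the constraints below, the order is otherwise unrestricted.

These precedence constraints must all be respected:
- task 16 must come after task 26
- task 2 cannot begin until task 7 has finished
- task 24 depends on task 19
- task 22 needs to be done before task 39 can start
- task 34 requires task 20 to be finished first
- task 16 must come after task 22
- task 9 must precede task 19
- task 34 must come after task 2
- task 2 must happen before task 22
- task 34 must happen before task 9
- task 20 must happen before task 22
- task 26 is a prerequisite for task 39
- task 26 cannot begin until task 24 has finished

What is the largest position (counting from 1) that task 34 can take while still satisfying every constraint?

Every task that must follow task 34 has to come after it. Tracing all chains starting from task 34, those tasks are: task 26, task 19, task 9, task 16, task 39, task 24 — 6 in total.
With 6 mandatory successors out of 11 tasks total, the latest slot for task 34 is 11−6 = 5, and it's reachable by doing all non-successors before task 34.

5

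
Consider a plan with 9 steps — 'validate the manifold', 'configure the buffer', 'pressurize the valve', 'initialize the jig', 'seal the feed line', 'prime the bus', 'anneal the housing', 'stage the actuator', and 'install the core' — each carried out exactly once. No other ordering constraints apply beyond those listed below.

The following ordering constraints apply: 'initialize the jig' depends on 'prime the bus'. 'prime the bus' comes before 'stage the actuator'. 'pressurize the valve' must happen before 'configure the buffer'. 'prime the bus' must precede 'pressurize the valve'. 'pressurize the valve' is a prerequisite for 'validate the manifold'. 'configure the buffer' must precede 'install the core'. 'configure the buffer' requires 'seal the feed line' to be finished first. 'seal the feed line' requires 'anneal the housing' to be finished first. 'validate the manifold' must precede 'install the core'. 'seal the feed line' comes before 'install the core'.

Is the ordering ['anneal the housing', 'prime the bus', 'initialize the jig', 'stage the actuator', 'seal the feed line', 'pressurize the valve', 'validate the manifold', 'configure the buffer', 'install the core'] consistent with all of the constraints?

Yes

Checking each listed constraint against this order: for instance, 'anneal the housing' is in position 1 and 'seal the feed line' in position 5, so that constraint holds — and the remaining constraints check out the same way.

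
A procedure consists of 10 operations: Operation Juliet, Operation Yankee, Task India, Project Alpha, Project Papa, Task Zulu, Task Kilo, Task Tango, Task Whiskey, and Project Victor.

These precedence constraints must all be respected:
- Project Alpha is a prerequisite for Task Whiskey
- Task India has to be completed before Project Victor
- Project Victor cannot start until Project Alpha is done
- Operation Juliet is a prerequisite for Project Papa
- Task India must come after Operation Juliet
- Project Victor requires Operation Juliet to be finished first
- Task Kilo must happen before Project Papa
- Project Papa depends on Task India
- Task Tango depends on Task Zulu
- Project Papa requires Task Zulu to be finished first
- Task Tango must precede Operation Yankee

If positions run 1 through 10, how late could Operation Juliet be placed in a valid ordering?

7

Every operation that must follow Operation Juliet has to come after it. Tracing all chains starting from Operation Juliet, those operations are: Task India, Project Papa, Project Victor — 3 in total.
With 3 mandatory successors out of 10 operations total, the latest slot for Operation Juliet is 10−3 = 7, and it's reachable by doing all non-successors before Operation Juliet.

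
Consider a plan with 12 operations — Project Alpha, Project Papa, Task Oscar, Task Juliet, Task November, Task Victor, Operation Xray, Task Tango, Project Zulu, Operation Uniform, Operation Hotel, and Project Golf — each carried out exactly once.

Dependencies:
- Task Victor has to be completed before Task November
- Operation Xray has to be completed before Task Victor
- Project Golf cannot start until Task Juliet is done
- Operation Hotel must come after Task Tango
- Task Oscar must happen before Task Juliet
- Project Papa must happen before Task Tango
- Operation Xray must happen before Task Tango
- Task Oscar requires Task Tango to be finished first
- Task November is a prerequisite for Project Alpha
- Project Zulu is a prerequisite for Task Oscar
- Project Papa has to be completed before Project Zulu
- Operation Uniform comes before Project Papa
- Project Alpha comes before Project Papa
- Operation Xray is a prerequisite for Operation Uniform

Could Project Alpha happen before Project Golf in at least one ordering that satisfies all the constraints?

The constraints force Project Alpha before Project Golf, so yes — every valid ordering has Project Alpha earlier.

Yes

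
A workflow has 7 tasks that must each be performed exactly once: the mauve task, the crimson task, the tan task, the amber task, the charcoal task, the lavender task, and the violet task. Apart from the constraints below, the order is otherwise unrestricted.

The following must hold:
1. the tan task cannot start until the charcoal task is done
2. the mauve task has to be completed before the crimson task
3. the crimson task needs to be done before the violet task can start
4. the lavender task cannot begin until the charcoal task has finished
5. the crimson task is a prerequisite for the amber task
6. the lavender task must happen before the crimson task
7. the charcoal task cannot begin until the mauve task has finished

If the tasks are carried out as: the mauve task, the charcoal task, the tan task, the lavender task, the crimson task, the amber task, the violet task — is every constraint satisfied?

Checking each listed constraint against this order: for instance, the mauve task is in position 1 and the crimson task in position 5, so that constraint holds — and the remaining constraints check out the same way.

Yes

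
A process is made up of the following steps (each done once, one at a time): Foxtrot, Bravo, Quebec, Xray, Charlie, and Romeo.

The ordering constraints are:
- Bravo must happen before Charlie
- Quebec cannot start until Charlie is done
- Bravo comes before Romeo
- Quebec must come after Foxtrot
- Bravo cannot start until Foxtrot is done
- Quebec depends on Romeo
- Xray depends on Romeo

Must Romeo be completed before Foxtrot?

In fact the dependencies run the other way: Foxtrot → Bravo → Romeo.
So Romeo never precedes Foxtrot.

No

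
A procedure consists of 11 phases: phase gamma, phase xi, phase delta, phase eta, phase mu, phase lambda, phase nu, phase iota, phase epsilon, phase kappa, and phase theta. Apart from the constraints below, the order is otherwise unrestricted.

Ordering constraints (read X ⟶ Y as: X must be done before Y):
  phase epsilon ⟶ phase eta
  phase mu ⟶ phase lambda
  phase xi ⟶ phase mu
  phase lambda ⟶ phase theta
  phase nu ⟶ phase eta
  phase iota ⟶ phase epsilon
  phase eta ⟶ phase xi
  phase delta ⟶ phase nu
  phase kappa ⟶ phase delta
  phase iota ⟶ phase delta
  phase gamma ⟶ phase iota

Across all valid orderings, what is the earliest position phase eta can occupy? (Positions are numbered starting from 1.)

Every phase that must precede phase eta has to come before it. Tracing all chains that end at phase eta, those phases are: phase gamma, phase delta, phase nu, phase iota, phase epsilon, phase kappa — 6 in total.
With 6 mandatory predecessors, the earliest phase eta can sit is position 6+1 = 7, and placing just those 6 first achieves it.

7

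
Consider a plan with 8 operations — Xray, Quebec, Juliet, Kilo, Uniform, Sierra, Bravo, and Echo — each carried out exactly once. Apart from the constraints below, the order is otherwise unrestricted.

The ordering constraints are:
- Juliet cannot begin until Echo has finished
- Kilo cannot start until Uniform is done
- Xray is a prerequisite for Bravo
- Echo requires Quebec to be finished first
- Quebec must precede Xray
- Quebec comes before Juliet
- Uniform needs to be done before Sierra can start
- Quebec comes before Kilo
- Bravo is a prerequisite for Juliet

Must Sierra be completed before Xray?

Nothing in the constraints links Sierra and Xray; they are unordered relative to each other.
So Sierra can come before Xray or after — it is not forced.

No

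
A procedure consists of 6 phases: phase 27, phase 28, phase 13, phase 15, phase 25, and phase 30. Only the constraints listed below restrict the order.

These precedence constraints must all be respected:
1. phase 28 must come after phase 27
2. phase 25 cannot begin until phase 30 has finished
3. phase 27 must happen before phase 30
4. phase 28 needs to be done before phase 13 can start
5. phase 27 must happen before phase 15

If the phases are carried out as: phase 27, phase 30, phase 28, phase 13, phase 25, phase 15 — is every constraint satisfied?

Checking each listed constraint against this order: for instance, phase 27 is in position 1 and phase 15 in position 6, so that constraint holds — and the remaining constraints check out the same way.

Yes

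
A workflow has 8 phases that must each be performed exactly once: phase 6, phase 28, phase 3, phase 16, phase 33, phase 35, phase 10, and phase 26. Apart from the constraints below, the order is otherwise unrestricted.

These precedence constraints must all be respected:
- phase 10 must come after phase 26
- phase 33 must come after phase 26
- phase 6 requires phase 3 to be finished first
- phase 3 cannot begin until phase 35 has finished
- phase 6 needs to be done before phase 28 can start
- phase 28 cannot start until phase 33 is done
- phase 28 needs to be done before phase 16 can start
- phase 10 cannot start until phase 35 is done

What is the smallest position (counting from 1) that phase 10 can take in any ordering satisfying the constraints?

3

The phases that are forced before phase 10, directly or transitively, are phase 35, phase 26. That's 2 phases.
So at minimum 2 phases come before phase 10, putting phase 10 no earlier than position 3. That position is achievable by scheduling exactly those predecessors first.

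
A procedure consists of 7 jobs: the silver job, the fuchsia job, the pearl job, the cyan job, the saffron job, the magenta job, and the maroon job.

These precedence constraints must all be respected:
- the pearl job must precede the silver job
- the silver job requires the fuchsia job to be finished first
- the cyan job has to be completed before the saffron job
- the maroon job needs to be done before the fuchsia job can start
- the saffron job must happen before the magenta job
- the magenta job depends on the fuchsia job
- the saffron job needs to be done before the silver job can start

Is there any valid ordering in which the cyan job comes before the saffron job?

Yes

Every valid ordering already has the cyan job before the saffron job (the constraints require it), so in particular at least one does.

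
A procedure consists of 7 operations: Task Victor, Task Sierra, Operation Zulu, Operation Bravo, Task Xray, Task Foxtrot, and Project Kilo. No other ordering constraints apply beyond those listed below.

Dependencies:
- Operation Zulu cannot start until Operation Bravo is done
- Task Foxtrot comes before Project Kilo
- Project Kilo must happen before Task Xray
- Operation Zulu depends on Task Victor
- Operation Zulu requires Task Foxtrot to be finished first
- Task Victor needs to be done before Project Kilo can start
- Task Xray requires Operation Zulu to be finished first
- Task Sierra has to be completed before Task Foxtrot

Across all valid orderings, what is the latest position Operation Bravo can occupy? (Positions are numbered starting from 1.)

5

Every operation that must follow Operation Bravo has to come after it. Tracing all chains starting from Operation Bravo, those operations are: Operation Zulu, Task Xray — 2 in total.
With 2 mandatory successors out of 7 operations total, the latest slot for Operation Bravo is 7−2 = 5, and it's reachable by doing all non-successors before Operation Bravo.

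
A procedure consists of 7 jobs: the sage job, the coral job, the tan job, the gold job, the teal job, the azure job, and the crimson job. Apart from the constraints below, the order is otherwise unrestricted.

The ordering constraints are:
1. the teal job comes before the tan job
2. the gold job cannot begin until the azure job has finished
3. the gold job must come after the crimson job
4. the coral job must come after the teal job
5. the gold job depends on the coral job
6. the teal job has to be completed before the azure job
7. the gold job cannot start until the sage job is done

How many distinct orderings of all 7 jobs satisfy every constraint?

The jobs with no prerequisites are the sage job, the teal job, the crimson job; any of them can be placed first.
Enumerating by repeatedly choosing an available job (one whose prerequisites are all placed) gives 220 distinct complete orderings.

220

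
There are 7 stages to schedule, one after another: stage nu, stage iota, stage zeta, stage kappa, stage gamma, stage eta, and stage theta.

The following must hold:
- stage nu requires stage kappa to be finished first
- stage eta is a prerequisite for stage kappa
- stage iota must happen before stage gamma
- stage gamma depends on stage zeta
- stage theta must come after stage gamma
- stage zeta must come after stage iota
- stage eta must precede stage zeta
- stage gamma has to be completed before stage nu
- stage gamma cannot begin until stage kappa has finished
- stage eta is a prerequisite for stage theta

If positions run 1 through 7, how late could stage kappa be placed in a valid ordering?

Following every chain forward from stage kappa, the stages that must come later are stage nu, stage gamma, stage theta — 3 of them.
With 3 mandatory successors out of 7 stages total, the latest slot for stage kappa is 7−3 = 4, and it's reachable by doing all non-successors before stage kappa.

4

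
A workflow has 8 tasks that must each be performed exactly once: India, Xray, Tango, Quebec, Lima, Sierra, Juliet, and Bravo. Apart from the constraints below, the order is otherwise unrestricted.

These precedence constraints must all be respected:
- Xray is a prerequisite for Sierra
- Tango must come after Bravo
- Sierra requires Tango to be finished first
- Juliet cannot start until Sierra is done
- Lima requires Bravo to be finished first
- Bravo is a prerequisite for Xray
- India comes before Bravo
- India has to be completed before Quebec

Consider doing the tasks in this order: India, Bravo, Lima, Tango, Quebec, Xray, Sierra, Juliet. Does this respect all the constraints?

Checking each listed constraint against this order: for instance, India is in position 1 and Quebec in position 5, so that constraint holds — and the remaining constraints check out the same way.

Yes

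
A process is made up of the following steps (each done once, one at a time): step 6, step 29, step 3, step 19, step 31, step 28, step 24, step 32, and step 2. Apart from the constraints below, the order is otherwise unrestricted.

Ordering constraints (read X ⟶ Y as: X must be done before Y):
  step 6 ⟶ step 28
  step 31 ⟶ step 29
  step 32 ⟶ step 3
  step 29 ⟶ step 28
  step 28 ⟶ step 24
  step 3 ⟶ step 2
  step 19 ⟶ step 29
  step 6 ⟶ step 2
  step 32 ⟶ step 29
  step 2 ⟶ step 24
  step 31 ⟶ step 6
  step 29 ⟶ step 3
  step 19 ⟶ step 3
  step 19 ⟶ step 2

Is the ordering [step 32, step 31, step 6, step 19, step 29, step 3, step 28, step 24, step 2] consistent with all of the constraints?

No

The sequence places step 24 ahead of step 2.
That contradicts the constraint that step 2 must precede step 24.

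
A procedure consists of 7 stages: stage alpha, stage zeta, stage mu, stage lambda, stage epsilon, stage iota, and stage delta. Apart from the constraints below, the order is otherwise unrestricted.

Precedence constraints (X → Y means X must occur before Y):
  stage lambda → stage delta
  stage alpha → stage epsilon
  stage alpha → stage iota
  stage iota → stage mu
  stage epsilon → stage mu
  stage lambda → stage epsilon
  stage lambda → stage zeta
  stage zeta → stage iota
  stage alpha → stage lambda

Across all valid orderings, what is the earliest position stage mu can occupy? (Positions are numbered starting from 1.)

6

Every stage that must precede stage mu has to come before it. Tracing all chains that end at stage mu, those stages are: stage alpha, stage zeta, stage lambda, stage epsilon, stage iota — 5 in total.
With 5 mandatory predecessors, the earliest stage mu can sit is position 5+1 = 6, and placing just those 5 first achieves it.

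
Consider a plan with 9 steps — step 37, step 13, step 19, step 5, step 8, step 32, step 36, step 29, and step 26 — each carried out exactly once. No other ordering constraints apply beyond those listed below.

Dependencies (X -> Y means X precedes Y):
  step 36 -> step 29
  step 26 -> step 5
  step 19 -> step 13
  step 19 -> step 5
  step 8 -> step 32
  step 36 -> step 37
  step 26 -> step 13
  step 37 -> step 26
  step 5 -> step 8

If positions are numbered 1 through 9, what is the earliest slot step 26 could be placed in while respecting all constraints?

3

Working backwards through the constraints from step 26, its full set of required predecessors is step 37, step 36 — 2 of them.
With 2 mandatory predecessors, the earliest step 26 can sit is position 2+1 = 3, and placing just those 2 first achieves it.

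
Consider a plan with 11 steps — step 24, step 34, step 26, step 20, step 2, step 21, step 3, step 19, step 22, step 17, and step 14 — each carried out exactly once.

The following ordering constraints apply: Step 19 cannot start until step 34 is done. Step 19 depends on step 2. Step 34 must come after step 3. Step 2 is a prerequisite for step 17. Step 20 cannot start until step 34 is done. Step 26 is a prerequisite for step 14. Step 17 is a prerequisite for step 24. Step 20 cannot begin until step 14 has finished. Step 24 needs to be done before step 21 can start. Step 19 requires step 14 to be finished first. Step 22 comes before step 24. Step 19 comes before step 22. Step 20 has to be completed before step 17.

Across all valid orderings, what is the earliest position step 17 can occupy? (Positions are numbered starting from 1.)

Working backwards through the constraints from step 17, its full set of required predecessors is step 34, step 26, step 20, step 2, step 3, step 14 — 6 of them.
So at minimum 6 steps come before step 17, putting step 17 no earlier than position 7. That position is achievable by scheduling exactly those predecessors first.

7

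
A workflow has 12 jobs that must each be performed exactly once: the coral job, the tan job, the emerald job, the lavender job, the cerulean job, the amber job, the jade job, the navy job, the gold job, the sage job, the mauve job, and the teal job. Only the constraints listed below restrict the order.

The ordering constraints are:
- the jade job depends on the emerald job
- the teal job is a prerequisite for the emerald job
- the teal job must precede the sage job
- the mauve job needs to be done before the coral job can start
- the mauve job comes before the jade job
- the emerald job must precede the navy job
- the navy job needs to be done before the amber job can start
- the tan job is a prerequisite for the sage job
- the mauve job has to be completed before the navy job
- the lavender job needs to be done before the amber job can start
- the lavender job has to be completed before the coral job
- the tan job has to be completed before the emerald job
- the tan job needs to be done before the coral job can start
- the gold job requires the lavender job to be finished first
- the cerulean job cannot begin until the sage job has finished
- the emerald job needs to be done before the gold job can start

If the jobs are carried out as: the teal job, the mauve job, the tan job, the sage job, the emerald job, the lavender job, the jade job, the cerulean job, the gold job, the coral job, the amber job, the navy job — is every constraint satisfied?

Here the navy job comes after the amber job.
That contradicts the constraint that the navy job must precede the amber job.

No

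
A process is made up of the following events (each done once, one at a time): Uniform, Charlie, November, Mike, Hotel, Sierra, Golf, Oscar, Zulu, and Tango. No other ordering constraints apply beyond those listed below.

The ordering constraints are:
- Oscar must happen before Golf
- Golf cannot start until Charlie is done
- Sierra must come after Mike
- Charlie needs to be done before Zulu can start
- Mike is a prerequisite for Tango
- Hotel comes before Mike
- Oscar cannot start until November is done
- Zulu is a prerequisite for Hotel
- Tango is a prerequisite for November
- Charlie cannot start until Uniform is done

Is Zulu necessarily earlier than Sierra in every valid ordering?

Yes

There is a constraint chain Zulu → Hotel → Mike → Sierra.
Hence Zulu necessarily comes before Sierra.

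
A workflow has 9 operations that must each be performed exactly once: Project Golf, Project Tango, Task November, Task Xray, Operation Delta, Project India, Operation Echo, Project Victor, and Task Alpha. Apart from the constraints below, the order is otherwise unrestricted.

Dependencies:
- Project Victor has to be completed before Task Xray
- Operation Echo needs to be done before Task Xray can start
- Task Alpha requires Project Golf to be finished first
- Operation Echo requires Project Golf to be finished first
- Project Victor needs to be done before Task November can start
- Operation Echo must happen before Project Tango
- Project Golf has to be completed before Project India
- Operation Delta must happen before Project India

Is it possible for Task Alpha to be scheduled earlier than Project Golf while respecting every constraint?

There is a dependency chain Project Golf → Task Alpha, so Task Alpha always comes after Project Golf.
Hence Task Alpha can never be scheduled before Project Golf.

No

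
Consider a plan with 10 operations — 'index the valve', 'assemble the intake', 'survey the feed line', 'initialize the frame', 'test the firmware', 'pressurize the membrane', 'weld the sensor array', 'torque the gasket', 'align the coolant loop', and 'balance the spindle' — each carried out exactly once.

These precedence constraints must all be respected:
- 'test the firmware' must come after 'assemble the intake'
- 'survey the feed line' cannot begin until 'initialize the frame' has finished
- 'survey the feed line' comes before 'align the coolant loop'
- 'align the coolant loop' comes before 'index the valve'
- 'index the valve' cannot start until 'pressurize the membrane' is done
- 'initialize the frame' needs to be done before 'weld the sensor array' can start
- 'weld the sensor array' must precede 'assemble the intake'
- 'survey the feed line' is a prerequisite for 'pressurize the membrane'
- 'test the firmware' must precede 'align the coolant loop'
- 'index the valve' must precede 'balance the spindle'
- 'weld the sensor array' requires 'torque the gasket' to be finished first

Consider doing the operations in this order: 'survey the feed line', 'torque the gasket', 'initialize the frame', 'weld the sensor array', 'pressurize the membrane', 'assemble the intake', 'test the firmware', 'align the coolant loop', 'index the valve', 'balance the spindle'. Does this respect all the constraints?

No

Here 'initialize the frame' comes after 'survey the feed line'.
But one of the constraints requires 'initialize the frame' before 'survey the feed line', so this ordering violates it.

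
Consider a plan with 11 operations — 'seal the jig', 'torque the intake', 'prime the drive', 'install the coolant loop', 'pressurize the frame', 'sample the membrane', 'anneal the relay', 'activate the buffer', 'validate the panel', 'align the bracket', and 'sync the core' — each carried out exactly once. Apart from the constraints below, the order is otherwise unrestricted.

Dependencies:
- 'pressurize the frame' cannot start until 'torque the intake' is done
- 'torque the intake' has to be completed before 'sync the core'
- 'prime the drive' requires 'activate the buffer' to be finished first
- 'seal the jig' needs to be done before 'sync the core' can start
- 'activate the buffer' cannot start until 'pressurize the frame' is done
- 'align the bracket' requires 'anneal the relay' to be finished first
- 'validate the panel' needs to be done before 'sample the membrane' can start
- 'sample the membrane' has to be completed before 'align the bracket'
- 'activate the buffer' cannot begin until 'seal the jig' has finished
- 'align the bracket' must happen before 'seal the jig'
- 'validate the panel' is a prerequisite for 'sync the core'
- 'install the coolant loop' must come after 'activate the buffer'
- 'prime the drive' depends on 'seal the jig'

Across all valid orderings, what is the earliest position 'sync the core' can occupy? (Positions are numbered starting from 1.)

The operations that are forced before 'sync the core', directly or transitively, are 'seal the jig', 'torque the intake', 'sample the membrane', 'anneal the relay', 'validate the panel', 'align the bracket'. That's 6 operations.
So at minimum 6 operations come before 'sync the core', putting 'sync the core' no earlier than position 7. That position is achievable by scheduling exactly those predecessors first.

7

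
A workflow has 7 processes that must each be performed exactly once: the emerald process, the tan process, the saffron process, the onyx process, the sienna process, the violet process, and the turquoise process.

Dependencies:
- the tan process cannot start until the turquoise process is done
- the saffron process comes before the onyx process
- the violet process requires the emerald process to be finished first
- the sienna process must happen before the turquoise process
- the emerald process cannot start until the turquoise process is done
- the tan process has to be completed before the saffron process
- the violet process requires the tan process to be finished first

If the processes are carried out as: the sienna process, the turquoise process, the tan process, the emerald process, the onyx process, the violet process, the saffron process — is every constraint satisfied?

No

Here the saffron process comes after the onyx process.
Since the saffron process is required before the onyx process, the ordering is invalid.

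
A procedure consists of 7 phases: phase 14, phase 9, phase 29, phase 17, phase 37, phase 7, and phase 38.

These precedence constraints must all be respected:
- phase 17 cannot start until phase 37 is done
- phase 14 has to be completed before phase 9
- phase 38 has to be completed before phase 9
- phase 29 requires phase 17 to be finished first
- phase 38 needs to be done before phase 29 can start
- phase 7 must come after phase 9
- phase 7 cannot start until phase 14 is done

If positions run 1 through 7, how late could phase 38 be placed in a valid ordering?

4

Every phase that must follow phase 38 has to come after it. Tracing all chains starting from phase 38, those phases are: phase 9, phase 29, phase 7 — 3 in total.
So at least 3 phases follow phase 38, putting phase 38 no later than position 4. That position is achievable by scheduling everything else first.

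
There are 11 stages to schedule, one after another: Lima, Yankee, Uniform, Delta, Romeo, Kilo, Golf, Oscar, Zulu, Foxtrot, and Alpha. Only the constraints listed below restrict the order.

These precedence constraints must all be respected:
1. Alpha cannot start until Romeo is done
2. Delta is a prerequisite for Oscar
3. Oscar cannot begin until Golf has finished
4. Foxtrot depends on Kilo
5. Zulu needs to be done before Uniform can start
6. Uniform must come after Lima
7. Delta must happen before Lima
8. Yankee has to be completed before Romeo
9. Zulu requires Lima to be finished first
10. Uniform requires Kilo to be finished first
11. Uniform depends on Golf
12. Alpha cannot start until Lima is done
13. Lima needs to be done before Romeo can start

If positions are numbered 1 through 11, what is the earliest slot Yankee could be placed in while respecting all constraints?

No constraint forces any other stage before Yankee, so it can be placed first.

1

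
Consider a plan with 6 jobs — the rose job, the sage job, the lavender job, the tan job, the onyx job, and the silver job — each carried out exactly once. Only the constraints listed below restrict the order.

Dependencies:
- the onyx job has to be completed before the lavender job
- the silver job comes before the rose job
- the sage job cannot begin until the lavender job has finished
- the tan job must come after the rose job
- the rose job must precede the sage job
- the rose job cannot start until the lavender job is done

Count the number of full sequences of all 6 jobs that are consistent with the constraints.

6

The jobs with no prerequisites are the onyx job, the silver job; any of them can be placed first.
Enumerating by repeatedly choosing an available job (one whose prerequisites are all placed) gives 6 distinct complete orderings.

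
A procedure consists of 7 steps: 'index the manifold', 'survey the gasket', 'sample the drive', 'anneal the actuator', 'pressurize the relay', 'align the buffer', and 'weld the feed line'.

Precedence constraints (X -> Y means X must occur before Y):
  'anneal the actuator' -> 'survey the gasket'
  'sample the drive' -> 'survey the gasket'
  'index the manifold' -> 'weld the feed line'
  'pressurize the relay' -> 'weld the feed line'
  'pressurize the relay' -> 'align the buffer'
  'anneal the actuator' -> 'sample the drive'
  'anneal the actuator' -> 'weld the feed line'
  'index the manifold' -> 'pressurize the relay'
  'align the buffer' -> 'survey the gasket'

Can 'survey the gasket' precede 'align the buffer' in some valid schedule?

No

There is a dependency chain 'align the buffer' → 'survey the gasket', so 'survey the gasket' always comes after 'align the buffer'.
So no valid ordering can have 'survey the gasket' before 'align the buffer'.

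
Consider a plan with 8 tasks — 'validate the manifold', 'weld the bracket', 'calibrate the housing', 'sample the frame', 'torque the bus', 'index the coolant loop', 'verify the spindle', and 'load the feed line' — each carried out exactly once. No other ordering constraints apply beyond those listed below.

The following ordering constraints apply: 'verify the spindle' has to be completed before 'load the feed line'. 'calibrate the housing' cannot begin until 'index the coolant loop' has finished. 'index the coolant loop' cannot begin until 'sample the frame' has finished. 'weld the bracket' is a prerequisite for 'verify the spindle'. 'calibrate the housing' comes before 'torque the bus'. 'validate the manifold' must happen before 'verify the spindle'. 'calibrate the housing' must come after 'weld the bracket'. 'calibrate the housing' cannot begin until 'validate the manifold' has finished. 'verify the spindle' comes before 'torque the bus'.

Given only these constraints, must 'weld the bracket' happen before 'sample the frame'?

No

'weld the bracket' and 'sample the frame' are not related by any chain of constraints.
So 'weld the bracket' can come before 'sample the frame' or after — it is not forced.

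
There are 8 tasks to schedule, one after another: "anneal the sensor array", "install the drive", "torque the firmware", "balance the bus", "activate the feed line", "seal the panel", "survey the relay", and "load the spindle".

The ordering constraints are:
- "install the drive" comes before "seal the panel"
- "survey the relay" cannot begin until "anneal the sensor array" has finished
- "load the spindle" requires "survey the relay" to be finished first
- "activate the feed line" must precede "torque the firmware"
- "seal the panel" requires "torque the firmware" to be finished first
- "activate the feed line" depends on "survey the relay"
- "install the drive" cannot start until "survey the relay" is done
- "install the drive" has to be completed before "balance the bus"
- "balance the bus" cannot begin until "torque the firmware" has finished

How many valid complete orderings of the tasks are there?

"anneal the sensor array" is the only task with nothing required before it, so every ordering starts there.
Counting all ways to extend the partial order to a total order gives 36.

36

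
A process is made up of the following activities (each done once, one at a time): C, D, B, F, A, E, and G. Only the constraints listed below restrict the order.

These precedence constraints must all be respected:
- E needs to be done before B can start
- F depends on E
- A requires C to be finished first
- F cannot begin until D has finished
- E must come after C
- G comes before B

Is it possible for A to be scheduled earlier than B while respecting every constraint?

The constraints leave A and B unordered relative to each other; nothing requires B earlier.
So a valid ordering placing A earlier than B exists.

Yes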